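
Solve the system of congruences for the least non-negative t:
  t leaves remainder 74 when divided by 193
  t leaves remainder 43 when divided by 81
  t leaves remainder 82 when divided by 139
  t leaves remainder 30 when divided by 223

The moduli are pairwise coprime; N = 193·81·139·223 = 484576101.
N/193 = 2510757; 2510757 ≡ 20 (mod 193); 20·29 ≡ 1, so inverse 29.
N/81 = 5982421; 5982421 ≡ 4 (mod 81); 4·61 ≡ 1, so inverse 61.
N/139 = 3486159; 3486159 ≡ 39 (mod 139); 39·82 ≡ 1, so inverse 82.
N/223 = 2172987; 2172987 ≡ 75 (mod 223); 75·113 ≡ 1, so inverse 113.
t ≡ 74·2510757·29 + 43·5982421·61 + 82·3486159·82 + 30·2172987·113 = 51887333851.
51887333851 mod 484576101 = 37691044.

37691044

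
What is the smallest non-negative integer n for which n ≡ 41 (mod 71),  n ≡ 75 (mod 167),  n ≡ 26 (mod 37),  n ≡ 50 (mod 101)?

The moduli are pairwise coprime; M = 71·167·37·101 = 44309609.
M/71 = 624079; 624079 ≡ 60 (mod 71); 60·58 ≡ 1, so inverse 58.
M/167 = 265327; 265327 ≡ 131 (mod 167); 131·51 ≡ 1, so inverse 51.
M/37 = 1197557; 1197557 ≡ 15 (mod 37); 15·5 ≡ 1, so inverse 5.
M/101 = 438709; 438709 ≡ 66 (mod 101); 66·75 ≡ 1, so inverse 75.
n ≡ 41·624079·58 + 75·265327·51 + 26·1197557·5 + 50·438709·75 = 4299776797.
4299776797 mod 44309609 = 1744724.

1744724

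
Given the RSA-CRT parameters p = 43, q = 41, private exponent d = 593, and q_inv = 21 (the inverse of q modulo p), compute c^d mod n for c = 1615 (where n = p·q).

d_p = d mod (p−1) = 593 mod 42 = 5; d_q = d mod (q−1) = 33.
m₁ = c^(d_p) mod p: c ≡ 24 (mod 43), and 24^5 mod 43 = 13.
m₂ = c^(d_q) mod q: c ≡ 16 (mod 41), and 16^33 mod 41 = 37.
h = q_inv·(m₁ − m₂) mod p = 21·(13 − 37) mod 43 = 12.
m = m₂ + h·q = 37 + 12·41 = 529.

529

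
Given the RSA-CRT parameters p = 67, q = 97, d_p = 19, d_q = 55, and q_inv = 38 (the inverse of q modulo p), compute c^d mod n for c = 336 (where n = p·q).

m₁ = c^(d_p) mod p: c ≡ 1 (mod 67), and 1^19 mod 67 = 1.
m₂ = c^(d_q) mod q: c ≡ 45 (mod 97), and 45^55 mod 97 = 63.
h = q_inv·(m₁ − m₂) mod p = 38·(1 − 63) mod 67 = 56.
m = m₂ + h·q = 63 + 56·97 = 5495.

5495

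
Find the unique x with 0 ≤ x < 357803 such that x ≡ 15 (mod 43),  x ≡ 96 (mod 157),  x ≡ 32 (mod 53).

204824

Combine the congruences pairwise.
From x ≡ 15 (mod 43) write x = 15 + 43t. Substituting into x ≡ 96 (mod 157) gives 43t ≡ 81 (mod 157), and since 43⁻¹ ≡ 84 (mod 157), t ≡ 53. Hence x ≡ 15 + 43·53 = 2294 (mod 6751).
From x ≡ 2294 (mod 6751) write x = 2294 + 6751t. Substituting into x ≡ 32 (mod 53) gives 6751t ≡ 17 (mod 53), and since 20⁻¹ ≡ 8 (mod 53), t ≡ 30. Hence x ≡ 2294 + 6751·30 = 204824 (mod 357803).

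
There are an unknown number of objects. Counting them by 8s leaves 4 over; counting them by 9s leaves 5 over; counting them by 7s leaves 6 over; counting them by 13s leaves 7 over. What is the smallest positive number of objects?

4388

The moduli are pairwise coprime; M = 8·9·7·13 = 6552.
M/8 = 819; 819 ≡ 3 (mod 8); 3·3 ≡ 1, so inverse 3.
M/9 = 728; 728 ≡ 8 (mod 9); 8·8 ≡ 1, so inverse 8.
M/7 = 936; 936 ≡ 5 (mod 7); 5·3 ≡ 1, so inverse 3.
M/13 = 504; 504 ≡ 10 (mod 13); 10·4 ≡ 1, so inverse 4.
N ≡ 4·819·3 + 5·728·8 + 6·936·3 + 7·504·4 = 69908.
69908 mod 6552 = 4388.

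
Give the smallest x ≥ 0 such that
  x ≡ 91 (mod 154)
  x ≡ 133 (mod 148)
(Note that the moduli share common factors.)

Combine the congruences pairwise.
gcd(154, 148) = 2 and 2 | (133 − 91), so the pair is consistent; merging gives x ≡ 1169 (mod 11396), where 11396 = lcm(154, 148).
The solution is unique modulo lcm(154, 148) = 11396.

1169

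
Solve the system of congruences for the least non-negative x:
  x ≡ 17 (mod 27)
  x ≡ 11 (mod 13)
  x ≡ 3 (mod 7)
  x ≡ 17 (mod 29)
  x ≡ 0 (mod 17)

The moduli are pairwise coprime; N = 27·13·7·29·17 = 1211301.
N/27 = 44863; 44863 ≡ 16 (mod 27); 16·22 ≡ 1, so inverse 22.
N/13 = 93177; 93177 ≡ 6 (mod 13); 6·11 ≡ 1, so inverse 11.
N/7 = 173043; 173043 ≡ 3 (mod 7); 3·5 ≡ 1, so inverse 5.
N/29 = 41769; 41769 ≡ 9 (mod 29); 9·13 ≡ 1, so inverse 13.
N/17 = 71253; 71253 ≡ 6 (mod 17); 6·3 ≡ 1, so inverse 3.
x ≡ 17·44863·22 + 11·93177·11 + 3·173043·5 + 17·41769·13 + 0·71253·3 = 39879773.
39879773 mod 1211301 = 1118141.

1118141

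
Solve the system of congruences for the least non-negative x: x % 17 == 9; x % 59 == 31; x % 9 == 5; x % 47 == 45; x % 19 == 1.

5244305

The moduli are pairwise coprime; N = 17·59·9·47·19 = 8061111.
N/17 = 474183; 474183 ≡ 2 (mod 17); 2·9 ≡ 1, so inverse 9.
N/59 = 136629; 136629 ≡ 44 (mod 59); 44·55 ≡ 1, so inverse 55.
N/9 = 895679; 895679 ≡ 8 (mod 9); 8·8 ≡ 1, so inverse 8.
N/47 = 171513; 171513 ≡ 10 (mod 47); 10·33 ≡ 1, so inverse 33.
N/19 = 424269; 424269 ≡ 18 (mod 19); 18·18 ≡ 1, so inverse 18.
x ≡ 9·474183·9 + 31·136629·55 + 5·895679·8 + 45·171513·33 + 1·424269·18 = 569522075.
569522075 mod 8061111 = 5244305.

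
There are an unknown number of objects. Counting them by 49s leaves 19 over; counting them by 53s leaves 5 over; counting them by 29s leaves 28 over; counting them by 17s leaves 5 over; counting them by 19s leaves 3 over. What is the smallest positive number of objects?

From N ≡ 19 (mod 49) write N = 19 + 49t. Substituting into N ≡ 5 (mod 53) gives 49t ≡ 39 (mod 53), and since 49⁻¹ ≡ 13 (mod 53), t ≡ 30. Hence N ≡ 19 + 49·30 = 1489 (mod 2597).
From N ≡ 1489 (mod 2597) write N = 1489 + 2597t. Substituting into N ≡ 28 (mod 29) gives 2597t ≡ 18 (mod 29), and since 16⁻¹ ≡ 20 (mod 29), t ≡ 12. Hence N ≡ 1489 + 2597·12 = 32653 (mod 75313).
From N ≡ 32653 (mod 75313) write N = 32653 + 75313t. Substituting into N ≡ 5 (mod 17) gives 75313t ≡ 9 (mod 17), and since 3⁻¹ ≡ 6 (mod 17), t ≡ 3. Hence N ≡ 32653 + 75313·3 = 258592 (mod 1280321).
From N ≡ 258592 (mod 1280321) write N = 258592 + 1280321t. Substituting into N ≡ 3 (mod 19) gives 1280321t ≡ 1 (mod 19), and since 6⁻¹ ≡ 16 (mod 19), t ≡ 16. Hence N ≡ 258592 + 1280321·16 = 20743728 (mod 24326099).

20743728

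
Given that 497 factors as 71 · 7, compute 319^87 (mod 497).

414

Mod 71: 319 ≡ 35; by Fermat, exponent reduces to 87 mod 70 = 17; 35^17 ≡ 59 (mod 71).
Mod 7: 319 ≡ 4; by Fermat, exponent reduces to 87 mod 6 = 3; 4^3 ≡ 1 (mod 7).
Combine by CRT: x ≡ 59 (mod 71), x ≡ 1 (mod 7) ⇒ x ≡ 414 (mod 497).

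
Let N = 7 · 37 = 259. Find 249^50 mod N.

100

Mod 7: 249 ≡ 4; by Fermat, exponent reduces to 50 mod 6 = 2; 4^2 ≡ 2 (mod 7).
Mod 37: 249 ≡ 27; by Fermat, exponent reduces to 50 mod 36 = 14; 27^14 ≡ 26 (mod 37).
Combine by CRT: x ≡ 2 (mod 7), x ≡ 26 (mod 37) ⇒ x ≡ 100 (mod 259).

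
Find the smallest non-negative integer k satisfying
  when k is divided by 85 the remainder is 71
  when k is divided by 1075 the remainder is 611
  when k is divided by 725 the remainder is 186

gcd(85, 1075) = 5 and 5 | (611 − 71), so the pair is consistent; merging gives k ≡ 1686 (mod 18275), where 18275 = lcm(85, 1075).
gcd(18275, 725) = 25 and 25 | (186 − 1686), so the pair is consistent; merging gives k ≡ 348911 (mod 529975), where 529975 = lcm(18275, 725).
The solution is unique modulo lcm(85, 1075, 725) = 529975.

348911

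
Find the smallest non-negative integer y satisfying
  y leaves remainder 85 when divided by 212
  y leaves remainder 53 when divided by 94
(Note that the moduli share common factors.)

gcd(212, 94) = 2 and 2 | (53 − 85), so the pair is consistent; merging gives y ≡ 6445 (mod 9964), where 9964 = lcm(212, 94).
The solution is unique modulo lcm(212, 94) = 9964.

6445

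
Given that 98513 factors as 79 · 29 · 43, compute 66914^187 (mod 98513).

70311

Mod 79: 66914 ≡ 1; by Fermat, exponent reduces to 187 mod 78 = 31; 1^31 ≡ 1 (mod 79).
Mod 29: 66914 ≡ 11; by Fermat, exponent reduces to 187 mod 28 = 19; 11^19 ≡ 15 (mod 29).
Mod 43: 66914 ≡ 6; by Fermat, exponent reduces to 187 mod 42 = 19; 6^19 ≡ 6 (mod 43).
Combine by CRT: x ≡ 1 (mod 79), x ≡ 15 (mod 29), x ≡ 6 (mod 43) ⇒ x ≡ 70311 (mod 98513).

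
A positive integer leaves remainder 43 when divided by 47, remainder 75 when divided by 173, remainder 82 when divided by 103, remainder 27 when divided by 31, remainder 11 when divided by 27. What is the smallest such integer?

From a ≡ 43 (mod 47) write a = 43 + 47t. Substituting into a ≡ 75 (mod 173) gives 47t ≡ 32 (mod 173), and since 47⁻¹ ≡ 81 (mod 173), t ≡ 170. Hence a ≡ 43 + 47·170 = 8033 (mod 8131).
From a ≡ 8033 (mod 8131) write a = 8033 + 8131t. Substituting into a ≡ 82 (mod 103) gives 8131t ≡ 83 (mod 103), and since 97⁻¹ ≡ 17 (mod 103), t ≡ 72. Hence a ≡ 8033 + 8131·72 = 593465 (mod 837493).
From a ≡ 593465 (mod 837493) write a = 593465 + 837493t. Substituting into a ≡ 27 (mod 31) gives 837493t ≡ 26 (mod 31), and since 28⁻¹ ≡ 10 (mod 31), t ≡ 12. Hence a ≡ 593465 + 837493·12 = 10643381 (mod 25962283).
From a ≡ 10643381 (mod 25962283) write a = 10643381 + 25962283t. Substituting into a ≡ 11 (mod 27) gives 25962283t ≡ 3 (mod 27), and since 1⁻¹ ≡ 1 (mod 27), t ≡ 3. Hence a ≡ 10643381 + 25962283·3 = 88530230 (mod 700981641).

88530230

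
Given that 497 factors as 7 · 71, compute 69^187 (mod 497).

Mod 7: 69 ≡ 6; by Fermat, exponent reduces to 187 mod 6 = 1; 6^1 ≡ 6 (mod 7).
Mod 71: 69 ≡ 69; by Fermat, exponent reduces to 187 mod 70 = 47; 69^47 ≡ 22 (mod 71).
Combine by CRT: x ≡ 6 (mod 7), x ≡ 22 (mod 71) ⇒ x ≡ 377 (mod 497).

377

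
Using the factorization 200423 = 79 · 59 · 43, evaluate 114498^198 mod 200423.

Mod 79: 114498 ≡ 27; by Fermat, exponent reduces to 198 mod 78 = 42; 27^42 ≡ 67 (mod 79).
Mod 59: 114498 ≡ 38; by Fermat, exponent reduces to 198 mod 58 = 24; 38^24 ≡ 20 (mod 59).
Mod 43: 114498 ≡ 32; by Fermat, exponent reduces to 198 mod 42 = 30; 32^30 ≡ 35 (mod 43).
Combine by CRT: x ≡ 67 (mod 79), x ≡ 20 (mod 59), x ≡ 35 (mod 43) ⇒ x ≡ 86809 (mod 200423).

86809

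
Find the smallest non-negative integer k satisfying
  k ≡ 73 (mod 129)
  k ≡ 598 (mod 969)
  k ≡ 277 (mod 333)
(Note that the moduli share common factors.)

4453153

Combine the congruences pairwise.
gcd(129, 969) = 3 and 3 | (598 − 73), so the pair is consistent; merging gives k ≡ 36451 (mod 41667), where 41667 = lcm(129, 969).
gcd(41667, 333) = 3 and 3 | (277 − 36451), so the pair is consistent; merging gives k ≡ 4453153 (mod 4625037), where 4625037 = lcm(41667, 333).
The solution is unique modulo lcm(129, 969, 333) = 4625037.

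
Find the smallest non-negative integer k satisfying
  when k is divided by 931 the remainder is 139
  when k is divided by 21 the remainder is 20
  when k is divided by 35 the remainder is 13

gcd(931, 21) = 7 and 7 | (20 − 139), so the pair is consistent; merging gives k ≡ 1070 (mod 2793), where 2793 = lcm(931, 21).
gcd(2793, 35) = 7 and 7 | (13 − 1070), so the pair is consistent; merging gives k ≡ 3863 (mod 13965), where 13965 = lcm(2793, 35).
The solution is unique modulo lcm(931, 21, 35) = 13965.

3863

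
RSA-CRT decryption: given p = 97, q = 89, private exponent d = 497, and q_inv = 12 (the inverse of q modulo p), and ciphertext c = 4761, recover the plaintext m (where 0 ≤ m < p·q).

d_p = d mod (p−1) = 497 mod 96 = 17; d_q = d mod (q−1) = 57.
m₁ = c^(d_p) mod p: c ≡ 8 (mod 97), and 8^17 mod 97 = 8.
m₂ = c^(d_q) mod q: c ≡ 44 (mod 89), and 44^57 mod 89 = 22.
h = q_inv·(m₁ − m₂) mod p = 12·(8 − 22) mod 97 = 26.
m = m₂ + h·q = 22 + 26·89 = 2336.

2336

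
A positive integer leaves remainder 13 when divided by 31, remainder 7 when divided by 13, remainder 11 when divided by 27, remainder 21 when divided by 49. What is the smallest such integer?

The moduli are pairwise coprime; N = 31·13·27·49 = 533169.
N/31 = 17199; 17199 ≡ 25 (mod 31); 25·5 ≡ 1, so inverse 5.
N/13 = 41013; 41013 ≡ 11 (mod 13); 11·6 ≡ 1, so inverse 6.
N/27 = 19747; 19747 ≡ 10 (mod 27); 10·19 ≡ 1, so inverse 19.
N/49 = 10881; 10881 ≡ 3 (mod 49); 3·33 ≡ 1, so inverse 33.
x ≡ 13·17199·5 + 7·41013·6 + 11·19747·19 + 21·10881·33 = 14508137.
14508137 mod 533169 = 112574.

112574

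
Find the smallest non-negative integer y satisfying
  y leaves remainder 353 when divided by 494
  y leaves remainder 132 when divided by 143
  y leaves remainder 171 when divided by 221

gcd(494, 143) = 13 and 13 | (132 − 353), so the pair is consistent; merging gives y ≡ 847 (mod 5434), where 5434 = lcm(494, 143).
gcd(5434, 221) = 13 and 13 | (171 − 847), so the pair is consistent; merging gives y ≡ 28017 (mod 92378), where 92378 = lcm(5434, 221).
The solution is unique modulo lcm(494, 143, 221) = 92378.

28017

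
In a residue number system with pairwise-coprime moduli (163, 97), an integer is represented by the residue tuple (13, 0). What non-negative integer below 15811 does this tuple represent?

From x ≡ 13 (mod 163) write x = 13 + 163t. Substituting into x ≡ 0 (mod 97) gives 163t ≡ 84 (mod 97), and since 66⁻¹ ≡ 25 (mod 97), t ≡ 63. Hence x ≡ 13 + 163·63 = 10282 (mod 15811).

10282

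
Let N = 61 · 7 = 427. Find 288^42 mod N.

407

Mod 61: 288 ≡ 44; 44^42 ≡ 41 (mod 61).
Mod 7: 288 ≡ 1; since 6 | 42, by Fermat 1^42 ≡ 1 (mod 7).
Combine by CRT: x ≡ 41 (mod 61), x ≡ 1 (mod 7) ⇒ x ≡ 407 (mod 427).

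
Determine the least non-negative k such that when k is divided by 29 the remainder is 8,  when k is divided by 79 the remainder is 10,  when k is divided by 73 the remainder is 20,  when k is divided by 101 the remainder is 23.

1795601

The moduli are pairwise coprime; N = 29·79·73·101 = 16891543.
N/29 = 582467; 582467 ≡ 2 (mod 29); 2·15 ≡ 1, so inverse 15.
N/79 = 213817; 213817 ≡ 43 (mod 79); 43·68 ≡ 1, so inverse 68.
N/73 = 231391; 231391 ≡ 54 (mod 73); 54·23 ≡ 1, so inverse 23.
N/101 = 167243; 167243 ≡ 88 (mod 101); 88·31 ≡ 1, so inverse 31.
k ≡ 8·582467·15 + 10·213817·68 + 20·231391·23 + 23·167243·31 = 440975719.
440975719 mod 16891543 = 1795601.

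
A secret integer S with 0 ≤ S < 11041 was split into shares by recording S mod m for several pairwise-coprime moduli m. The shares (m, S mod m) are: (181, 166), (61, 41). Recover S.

5958

From S ≡ 166 (mod 181) write S = 166 + 181t. Substituting into S ≡ 41 (mod 61) gives 181t ≡ 58 (mod 61), and since 59⁻¹ ≡ 30 (mod 61), t ≡ 32. Hence S ≡ 166 + 181·32 = 5958 (mod 11041).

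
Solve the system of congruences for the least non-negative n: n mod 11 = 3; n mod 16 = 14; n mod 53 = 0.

From n ≡ 3 (mod 11) write n = 3 + 11t. Substituting into n ≡ 14 (mod 16) gives 11t ≡ 11 (mod 16), and since 11⁻¹ ≡ 3 (mod 16), t ≡ 1. Hence n ≡ 3 + 11·1 = 14 (mod 176).
From n ≡ 14 (mod 176) write n = 14 + 176t. Substituting into n ≡ 0 (mod 53) gives 176t ≡ 39 (mod 53), and since 17⁻¹ ≡ 25 (mod 53), t ≡ 21. Hence n ≡ 14 + 176·21 = 3710 (mod 9328).

3710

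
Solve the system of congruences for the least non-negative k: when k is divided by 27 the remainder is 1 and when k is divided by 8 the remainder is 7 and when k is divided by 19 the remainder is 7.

The moduli are pairwise coprime; N = 27·8·19 = 4104.
N/27 = 152; 152 ≡ 17 (mod 27); 17·8 ≡ 1, so inverse 8.
N/8 = 513; 513 ≡ 1 (mod 8), inverse 1.
N/19 = 216; 216 ≡ 7 (mod 19); 7·11 ≡ 1, so inverse 11.
k ≡ 1·152·8 + 7·513·1 + 7·216·11 = 21439.
21439 mod 4104 = 919.

919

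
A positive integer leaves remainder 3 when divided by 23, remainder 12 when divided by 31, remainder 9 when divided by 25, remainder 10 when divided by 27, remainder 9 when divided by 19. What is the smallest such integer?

7961959

The moduli are pairwise coprime; M = 23·31·25·27·19 = 9144225.
M/23 = 397575; 397575 ≡ 20 (mod 23); 20·15 ≡ 1, so inverse 15.
M/31 = 294975; 294975 ≡ 10 (mod 31); 10·28 ≡ 1, so inverse 28.
M/25 = 365769; 365769 ≡ 19 (mod 25); 19·4 ≡ 1, so inverse 4.
M/27 = 338675; 338675 ≡ 14 (mod 27); 14·2 ≡ 1, so inverse 2.
M/19 = 481275; 481275 ≡ 5 (mod 19); 5·4 ≡ 1, so inverse 4.
N ≡ 3·397575·15 + 12·294975·28 + 9·365769·4 + 10·338675·2 + 9·481275·4 = 154269559.
154269559 mod 9144225 = 7961959.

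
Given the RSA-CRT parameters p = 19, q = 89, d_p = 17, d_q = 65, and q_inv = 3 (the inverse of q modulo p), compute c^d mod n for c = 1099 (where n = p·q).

m₁ = c^(d_p) mod p: c ≡ 16 (mod 19), and 16^17 mod 19 = 6.
m₂ = c^(d_q) mod q: c ≡ 31 (mod 89), and 31^65 mod 89 = 70.
h = q_inv·(m₁ − m₂) mod p = 3·(6 − 70) mod 19 = 17.
m = m₂ + h·q = 70 + 17·89 = 1583.

1583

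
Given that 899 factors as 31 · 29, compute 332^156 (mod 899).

Mod 31: 332 ≡ 22; by Fermat, exponent reduces to 156 mod 30 = 6; 22^6 ≡ 8 (mod 31).
Mod 29: 332 ≡ 13; by Fermat, exponent reduces to 156 mod 28 = 16; 13^16 ≡ 24 (mod 29).
Combine by CRT: x ≡ 8 (mod 31), x ≡ 24 (mod 29) ⇒ x ≡ 256 (mod 899).

256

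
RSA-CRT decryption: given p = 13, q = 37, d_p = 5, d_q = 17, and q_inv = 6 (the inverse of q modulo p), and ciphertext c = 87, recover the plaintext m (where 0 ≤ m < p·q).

m₁ = c^(d_p) mod p: c ≡ 9 (mod 13), and 9^5 mod 13 = 3.
m₂ = c^(d_q) mod q: c ≡ 13 (mod 37), and 13^17 mod 37 = 17.
h = q_inv·(m₁ − m₂) mod p = 6·(3 − 17) mod 13 = 7.
m = m₂ + h·q = 17 + 7·37 = 276.

276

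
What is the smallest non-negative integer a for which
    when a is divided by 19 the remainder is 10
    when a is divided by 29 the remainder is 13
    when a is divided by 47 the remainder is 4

Combine the congruences pairwise.
From a ≡ 10 (mod 19) write a = 10 + 19t. Substituting into a ≡ 13 (mod 29) gives 19t ≡ 3 (mod 29), and since 19⁻¹ ≡ 26 (mod 29), t ≡ 20. Hence a ≡ 10 + 19·20 = 390 (mod 551).
From a ≡ 390 (mod 551) write a = 390 + 551t. Substituting into a ≡ 4 (mod 47) gives 551t ≡ 37 (mod 47), and since 34⁻¹ ≡ 18 (mod 47), t ≡ 8. Hence a ≡ 390 + 551·8 = 4798 (mod 25897).

4798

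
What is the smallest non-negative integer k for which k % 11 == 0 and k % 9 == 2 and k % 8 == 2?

506

From k ≡ 0 (mod 11) write k = 0 + 11t. Substituting into k ≡ 2 (mod 9) gives 11t ≡ 2 (mod 9), and since 2⁻¹ ≡ 5 (mod 9), t ≡ 1. Hence k ≡ 0 + 11·1 = 11 (mod 99).
From k ≡ 11 (mod 99) write k = 11 + 99t. Substituting into k ≡ 2 (mod 8) gives 99t ≡ 7 (mod 8), and since 3⁻¹ ≡ 3 (mod 8), t ≡ 5. Hence k ≡ 11 + 99·5 = 506 (mod 792).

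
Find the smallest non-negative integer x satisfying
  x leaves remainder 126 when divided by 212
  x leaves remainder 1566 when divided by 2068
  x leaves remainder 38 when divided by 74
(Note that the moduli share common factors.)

3928698

Combine the congruences pairwise.
gcd(212, 2068) = 4 and 4 | (1566 − 126), so the pair is consistent; merging gives x ≡ 92558 (mod 109604), where 109604 = lcm(212, 2068).
gcd(109604, 74) = 2 and 2 | (38 − 92558), so the pair is consistent; merging gives x ≡ 3928698 (mod 4055348), where 4055348 = lcm(109604, 74).
The solution is unique modulo lcm(212, 2068, 74) = 4055348.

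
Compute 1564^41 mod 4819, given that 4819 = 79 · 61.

2825

Mod 79: 1564 ≡ 63; 63^41 ≡ 60 (mod 79).
Mod 61: 1564 ≡ 39; 39^41 ≡ 19 (mod 61).
Combine by CRT: x ≡ 60 (mod 79), x ≡ 19 (mod 61) ⇒ x ≡ 2825 (mod 4819).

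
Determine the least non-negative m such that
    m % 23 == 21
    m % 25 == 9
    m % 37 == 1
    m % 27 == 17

350909

The moduli are pairwise coprime; N = 23·25·37·27 = 574425.
N/23 = 24975; 24975 ≡ 20 (mod 23); 20·15 ≡ 1, so inverse 15.
N/25 = 22977; 22977 ≡ 2 (mod 25); 2·13 ≡ 1, so inverse 13.
N/37 = 15525; 15525 ≡ 22 (mod 37); 22·32 ≡ 1, so inverse 32.
N/27 = 21275; 21275 ≡ 26 (mod 27); 26·26 ≡ 1, so inverse 26.
m ≡ 21·24975·15 + 9·22977·13 + 1·15525·32 + 17·21275·26 = 20455784.
20455784 mod 574425 = 350909.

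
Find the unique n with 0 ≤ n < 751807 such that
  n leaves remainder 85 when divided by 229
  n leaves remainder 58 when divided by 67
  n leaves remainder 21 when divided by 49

539609

The moduli are pairwise coprime; M = 229·67·49 = 751807.
M/229 = 3283; 3283 ≡ 77 (mod 229); 77·116 ≡ 1, so inverse 116.
M/67 = 11221; 11221 ≡ 32 (mod 67); 32·44 ≡ 1, so inverse 44.
M/49 = 15343; 15343 ≡ 6 (mod 49); 6·41 ≡ 1, so inverse 41.
n ≡ 85·3283·116 + 58·11221·44 + 21·15343·41 = 74216695.
74216695 mod 751807 = 539609.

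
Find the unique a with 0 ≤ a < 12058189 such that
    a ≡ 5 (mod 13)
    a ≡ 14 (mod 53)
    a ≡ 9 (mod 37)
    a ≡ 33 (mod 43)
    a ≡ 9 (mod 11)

Combine the congruences pairwise.
From a ≡ 5 (mod 13) write a = 5 + 13t. Substituting into a ≡ 14 (mod 53) gives 13t ≡ 9 (mod 53), and since 13⁻¹ ≡ 49 (mod 53), t ≡ 17. Hence a ≡ 5 + 13·17 = 226 (mod 689).
From a ≡ 226 (mod 689) write a = 226 + 689t. Substituting into a ≡ 9 (mod 37) gives 689t ≡ 5 (mod 37), and since 23⁻¹ ≡ 29 (mod 37), t ≡ 34. Hence a ≡ 226 + 689·34 = 23652 (mod 25493).
From a ≡ 23652 (mod 25493) write a = 23652 + 25493t. Substituting into a ≡ 33 (mod 43) gives 25493t ≡ 31 (mod 43), and since 37⁻¹ ≡ 7 (mod 43), t ≡ 2. Hence a ≡ 23652 + 25493·2 = 74638 (mod 1096199).
From a ≡ 74638 (mod 1096199) write a = 74638 + 1096199t. Substituting into a ≡ 9 (mod 11) gives 1096199t ≡ 6 (mod 11), and since 5⁻¹ ≡ 9 (mod 11), t ≡ 10. Hence a ≡ 74638 + 1096199·10 = 11036628 (mod 12058189).

11036628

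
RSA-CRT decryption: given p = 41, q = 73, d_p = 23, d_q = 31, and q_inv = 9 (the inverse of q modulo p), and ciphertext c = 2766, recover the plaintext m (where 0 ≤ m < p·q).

m₁ = c^(d_p) mod p: c ≡ 19 (mod 41), and 19^23 mod 41 = 29.
m₂ = c^(d_q) mod q: c ≡ 65 (mod 73), and 65^31 mod 73 = 65.
h = q_inv·(m₁ − m₂) mod p = 9·(29 − 65) mod 41 = 4.
m = m₂ + h·q = 65 + 4·73 = 357.

357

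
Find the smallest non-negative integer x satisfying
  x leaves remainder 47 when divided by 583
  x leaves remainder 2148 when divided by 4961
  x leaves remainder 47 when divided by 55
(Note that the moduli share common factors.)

1262242

Combine the congruences pairwise.
gcd(583, 4961) = 11 and 11 | (2148 − 47), so the pair is consistent; merging gives x ≡ 210510 (mod 262933), where 262933 = lcm(583, 4961).
gcd(262933, 55) = 11 and 11 | (47 − 210510), so the pair is consistent; merging gives x ≡ 1262242 (mod 1314665), where 1314665 = lcm(262933, 55).
The solution is unique modulo lcm(583, 4961, 55) = 1314665.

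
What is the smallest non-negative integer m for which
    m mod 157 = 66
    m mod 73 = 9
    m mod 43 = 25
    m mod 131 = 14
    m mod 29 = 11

The moduli are pairwise coprime; N = 157·73·43·131·29 = 1872234577.
N/157 = 11925061; 11925061 ≡ 126 (mod 157); 126·81 ≡ 1, so inverse 81.
N/73 = 25647049; 25647049 ≡ 32 (mod 73); 32·16 ≡ 1, so inverse 16.
N/43 = 43540339; 43540339 ≡ 1 (mod 43), inverse 1.
N/131 = 14291867; 14291867 ≡ 29 (mod 131); 29·122 ≡ 1, so inverse 122.
N/29 = 64559813; 64559813 ≡ 13 (mod 29); 13·9 ≡ 1, so inverse 9.
m ≡ 66·11925061·81 + 9·25647049·16 + 25·43540339·1 + 14·14291867·122 + 11·64559813·9 = 99334989960.
99334989960 mod 1872234577 = 106557379.

106557379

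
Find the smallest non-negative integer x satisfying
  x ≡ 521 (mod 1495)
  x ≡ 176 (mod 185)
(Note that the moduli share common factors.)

gcd(1495, 185) = 5 and 5 | (176 − 521), so the pair is consistent; merging gives x ≡ 21451 (mod 55315), where 55315 = lcm(1495, 185).
The solution is unique modulo lcm(1495, 185) = 55315.

21451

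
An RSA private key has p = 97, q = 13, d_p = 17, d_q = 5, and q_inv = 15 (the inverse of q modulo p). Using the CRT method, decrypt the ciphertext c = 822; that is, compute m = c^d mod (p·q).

m₁ = c^(d_p) mod p: c ≡ 46 (mod 97), and 46^17 mod 97 = 51.
m₂ = c^(d_q) mod q: c ≡ 3 (mod 13), and 3^5 mod 13 = 9.
h = q_inv·(m₁ − m₂) mod p = 15·(51 − 9) mod 97 = 48.
m = m₂ + h·q = 9 + 48·13 = 633.

633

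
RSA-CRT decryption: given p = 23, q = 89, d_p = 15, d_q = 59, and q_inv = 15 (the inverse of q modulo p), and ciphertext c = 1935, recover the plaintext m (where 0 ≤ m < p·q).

m₁ = c^(d_p) mod p: c ≡ 3 (mod 23), and 3^15 mod 23 = 12.
m₂ = c^(d_q) mod q: c ≡ 66 (mod 89), and 66^59 mod 89 = 35.
h = q_inv·(m₁ − m₂) mod p = 15·(12 − 35) mod 23 = 0.
m = m₂ + h·q = 35 + 0·89 = 35.

35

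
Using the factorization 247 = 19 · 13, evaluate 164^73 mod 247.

Mod 19: 164 ≡ 12; by Fermat, exponent reduces to 73 mod 18 = 1; 12^1 ≡ 12 (mod 19).
Mod 13: 164 ≡ 8; by Fermat, exponent reduces to 73 mod 12 = 1; 8^1 ≡ 8 (mod 13).
Combine by CRT: x ≡ 12 (mod 19), x ≡ 8 (mod 13) ⇒ x ≡ 164 (mod 247).

164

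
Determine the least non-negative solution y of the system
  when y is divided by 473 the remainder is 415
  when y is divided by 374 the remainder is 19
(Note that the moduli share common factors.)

14605

Combine the congruences pairwise.
gcd(473, 374) = 11 and 11 | (19 − 415), so the pair is consistent; merging gives y ≡ 14605 (mod 16082), where 16082 = lcm(473, 374).
The solution is unique modulo lcm(473, 374) = 16082.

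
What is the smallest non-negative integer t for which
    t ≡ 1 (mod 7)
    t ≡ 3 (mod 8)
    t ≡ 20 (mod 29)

From t ≡ 1 (mod 7) write t = 1 + 7s. Substituting into t ≡ 3 (mod 8) gives 7s ≡ 2 (mod 8), and since 7⁻¹ ≡ 7 (mod 8), s ≡ 6. Hence t ≡ 1 + 7·6 = 43 (mod 56).
From t ≡ 43 (mod 56) write t = 43 + 56s. Substituting into t ≡ 20 (mod 29) gives 56s ≡ 6 (mod 29), and since 27⁻¹ ≡ 14 (mod 29), s ≡ 26. Hence t ≡ 43 + 56·26 = 1499 (mod 1624).

1499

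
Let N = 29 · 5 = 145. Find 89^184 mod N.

Mod 29: 89 ≡ 2; by Fermat, exponent reduces to 184 mod 28 = 16; 2^16 ≡ 25 (mod 29).
Mod 5: 89 ≡ 4; since 4 | 184, by Fermat 4^184 ≡ 1 (mod 5).
Combine by CRT: x ≡ 25 (mod 29), x ≡ 1 (mod 5) ⇒ x ≡ 141 (mod 145).

141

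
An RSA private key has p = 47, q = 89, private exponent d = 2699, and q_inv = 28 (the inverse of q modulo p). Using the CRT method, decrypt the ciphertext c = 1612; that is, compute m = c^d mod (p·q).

d_p = d mod (p−1) = 2699 mod 46 = 31; d_q = d mod (q−1) = 59.
m₁ = c^(d_p) mod p: c ≡ 14 (mod 47), and 14^31 mod 47 = 7.
m₂ = c^(d_q) mod q: c ≡ 10 (mod 89), and 10^59 mod 89 = 69.
h = q_inv·(m₁ − m₂) mod p = 28·(7 − 69) mod 47 = 3.
m = m₂ + h·q = 69 + 3·89 = 336.

336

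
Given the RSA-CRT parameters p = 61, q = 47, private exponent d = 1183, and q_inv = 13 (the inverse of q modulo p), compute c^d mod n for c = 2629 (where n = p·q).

d_p = d mod (p−1) = 1183 mod 60 = 43; d_q = d mod (q−1) = 33.
m₁ = c^(d_p) mod p: c ≡ 6 (mod 61), and 6^43 mod 61 = 2.
m₂ = c^(d_q) mod q: c ≡ 44 (mod 47), and 44^33 mod 47 = 30.
h = q_inv·(m₁ − m₂) mod p = 13·(2 − 30) mod 61 = 2.
m = m₂ + h·q = 30 + 2·47 = 124.

124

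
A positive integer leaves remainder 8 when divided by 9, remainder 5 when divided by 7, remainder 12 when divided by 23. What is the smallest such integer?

From m ≡ 8 (mod 9) write m = 8 + 9t. Substituting into m ≡ 5 (mod 7) gives 9t ≡ 4 (mod 7), and since 2⁻¹ ≡ 4 (mod 7), t ≡ 2. Hence m ≡ 8 + 9·2 = 26 (mod 63).
From m ≡ 26 (mod 63) write m = 26 + 63t. Substituting into m ≡ 12 (mod 23) gives 63t ≡ 9 (mod 23), and since 17⁻¹ ≡ 19 (mod 23), t ≡ 10. Hence m ≡ 26 + 63·10 = 656 (mod 1449).

656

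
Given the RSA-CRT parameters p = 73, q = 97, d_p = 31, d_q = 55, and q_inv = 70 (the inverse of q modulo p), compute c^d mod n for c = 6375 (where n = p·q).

m₁ = c^(d_p) mod p: c ≡ 24 (mod 73), and 24^31 mod 73 = 49.
m₂ = c^(d_q) mod q: c ≡ 70 (mod 97), and 70^55 mod 97 = 18.
h = q_inv·(m₁ − m₂) mod p = 70·(49 − 18) mod 73 = 53.
m = m₂ + h·q = 18 + 53·97 = 5159.

5159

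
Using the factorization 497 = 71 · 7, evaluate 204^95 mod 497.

477

Mod 71: 204 ≡ 62; by Fermat, exponent reduces to 95 mod 70 = 25; 62^25 ≡ 51 (mod 71).
Mod 7: 204 ≡ 1; by Fermat, exponent reduces to 95 mod 6 = 5; 1^5 ≡ 1 (mod 7).
Combine by CRT: x ≡ 51 (mod 71), x ≡ 1 (mod 7) ⇒ x ≡ 477 (mod 497).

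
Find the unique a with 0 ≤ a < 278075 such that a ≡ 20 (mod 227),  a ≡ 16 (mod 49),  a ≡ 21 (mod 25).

105121

From a ≡ 20 (mod 227) write a = 20 + 227t. Substituting into a ≡ 16 (mod 49) gives 227t ≡ 45 (mod 49), and since 31⁻¹ ≡ 19 (mod 49), t ≡ 22. Hence a ≡ 20 + 227·22 = 5014 (mod 11123).
From a ≡ 5014 (mod 11123) write a = 5014 + 11123t. Substituting into a ≡ 21 (mod 25) gives 11123t ≡ 7 (mod 25), and since 23⁻¹ ≡ 12 (mod 25), t ≡ 9. Hence a ≡ 5014 + 11123·9 = 105121 (mod 278075).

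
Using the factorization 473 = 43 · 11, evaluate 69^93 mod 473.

Mod 43: 69 ≡ 26; by Fermat, exponent reduces to 93 mod 42 = 9; 26^9 ≡ 2 (mod 43).
Mod 11: 69 ≡ 3; by Fermat, exponent reduces to 93 mod 10 = 3; 3^3 ≡ 5 (mod 11).
Combine by CRT: x ≡ 2 (mod 43), x ≡ 5 (mod 11) ⇒ x ≡ 346 (mod 473).

346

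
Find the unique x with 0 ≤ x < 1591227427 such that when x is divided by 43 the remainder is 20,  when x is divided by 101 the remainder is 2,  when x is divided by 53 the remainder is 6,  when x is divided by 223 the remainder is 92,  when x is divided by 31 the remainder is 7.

949443331

The moduli are pairwise coprime; N = 43·101·53·223·31 = 1591227427.
N/43 = 37005289; 37005289 ≡ 5 (mod 43); 5·26 ≡ 1, so inverse 26.
N/101 = 15754727; 15754727 ≡ 40 (mod 101); 40·48 ≡ 1, so inverse 48.
N/53 = 30023159; 30023159 ≡ 37 (mod 53); 37·43 ≡ 1, so inverse 43.
N/223 = 7135549; 7135549 ≡ 218 (mod 223); 218·89 ≡ 1, so inverse 89.
N/31 = 51329917; 51329917 ≡ 24 (mod 31); 24·22 ≡ 1, so inverse 22.
x ≡ 20·37005289·26 + 2·15754727·48 + 6·30023159·43 + 92·7135549·89 + 7·51329917·22 = 94831861524.
94831861524 mod 1591227427 = 949443331.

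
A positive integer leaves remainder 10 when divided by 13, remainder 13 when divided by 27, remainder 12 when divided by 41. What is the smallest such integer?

Combine the congruences pairwise.
From n ≡ 10 (mod 13) write n = 10 + 13t. Substituting into n ≡ 13 (mod 27) gives 13t ≡ 3 (mod 27), and since 13⁻¹ ≡ 25 (mod 27), t ≡ 21. Hence n ≡ 10 + 13·21 = 283 (mod 351).
From n ≡ 283 (mod 351) write n = 283 + 351t. Substituting into n ≡ 12 (mod 41) gives 351t ≡ 16 (mod 41), and since 23⁻¹ ≡ 25 (mod 41), t ≡ 31. Hence n ≡ 283 + 351·31 = 11164 (mod 14391).

11164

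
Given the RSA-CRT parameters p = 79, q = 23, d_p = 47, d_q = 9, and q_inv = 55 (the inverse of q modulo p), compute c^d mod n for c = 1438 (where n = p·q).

m₁ = c^(d_p) mod p: c ≡ 16 (mod 79), and 16^47 mod 79 = 50.
m₂ = c^(d_q) mod q: c ≡ 12 (mod 23), and 12^9 mod 23 = 4.
h = q_inv·(m₁ − m₂) mod p = 55·(50 − 4) mod 79 = 2.
m = m₂ + h·q = 4 + 2·23 = 50.

50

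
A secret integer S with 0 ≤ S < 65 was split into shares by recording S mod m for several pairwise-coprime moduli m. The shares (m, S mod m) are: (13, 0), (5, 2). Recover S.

52

Combine the congruences pairwise.
From S ≡ 0 (mod 13) write S = 0 + 13t. Substituting into S ≡ 2 (mod 5) gives 13t ≡ 2 (mod 5), and since 3⁻¹ ≡ 2 (mod 5), t ≡ 4. Hence S ≡ 0 + 13·4 = 52 (mod 65).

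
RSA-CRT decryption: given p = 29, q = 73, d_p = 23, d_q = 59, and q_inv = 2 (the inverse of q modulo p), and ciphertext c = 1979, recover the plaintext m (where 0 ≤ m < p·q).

2108

m₁ = c^(d_p) mod p: c ≡ 7 (mod 29), and 7^23 mod 29 = 20.
m₂ = c^(d_q) mod q: c ≡ 8 (mod 73), and 8^59 mod 73 = 64.
h = q_inv·(m₁ − m₂) mod p = 2·(20 − 64) mod 29 = 28.
m = m₂ + h·q = 64 + 28·73 = 2108.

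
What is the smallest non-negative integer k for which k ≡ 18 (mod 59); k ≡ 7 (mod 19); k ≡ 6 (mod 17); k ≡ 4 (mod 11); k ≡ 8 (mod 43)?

1402625

The moduli are pairwise coprime; N = 59·19·17·11·43 = 9013961.
N/59 = 152779; 152779 ≡ 28 (mod 59); 28·19 ≡ 1, so inverse 19.
N/19 = 474419; 474419 ≡ 8 (mod 19); 8·12 ≡ 1, so inverse 12.
N/17 = 530233; 530233 ≡ 3 (mod 17); 3·6 ≡ 1, so inverse 6.
N/11 = 819451; 819451 ≡ 6 (mod 11); 6·2 ≡ 1, so inverse 2.
N/43 = 209627; 209627 ≡ 2 (mod 43); 2·22 ≡ 1, so inverse 22.
k ≡ 18·152779·19 + 7·474419·12 + 6·530233·6 + 4·819451·2 + 8·209627·22 = 154639962.
154639962 mod 9013961 = 1402625.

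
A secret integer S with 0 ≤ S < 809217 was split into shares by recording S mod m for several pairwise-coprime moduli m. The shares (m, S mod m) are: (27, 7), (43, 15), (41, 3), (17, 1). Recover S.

The moduli are pairwise coprime; N = 27·43·41·17 = 809217.
N/27 = 29971; 29971 ≡ 1 (mod 27), inverse 1.
N/43 = 18819; 18819 ≡ 28 (mod 43); 28·20 ≡ 1, so inverse 20.
N/41 = 19737; 19737 ≡ 16 (mod 41); 16·18 ≡ 1, so inverse 18.
N/17 = 47601; 47601 ≡ 1 (mod 17), inverse 1.
S ≡ 7·29971·1 + 15·18819·20 + 3·19737·18 + 1·47601·1 = 6968896.
6968896 mod 809217 = 495160.

495160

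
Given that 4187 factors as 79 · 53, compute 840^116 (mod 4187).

2103

Mod 79: 840 ≡ 50; by Fermat, exponent reduces to 116 mod 78 = 38; 50^38 ≡ 49 (mod 79).
Mod 53: 840 ≡ 45; by Fermat, exponent reduces to 116 mod 52 = 12; 45^12 ≡ 36 (mod 53).
Combine by CRT: x ≡ 49 (mod 79), x ≡ 36 (mod 53) ⇒ x ≡ 2103 (mod 4187).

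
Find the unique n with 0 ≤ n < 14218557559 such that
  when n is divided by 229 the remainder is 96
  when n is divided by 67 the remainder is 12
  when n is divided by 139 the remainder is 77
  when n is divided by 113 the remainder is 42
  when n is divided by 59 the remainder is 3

9236454723

From n ≡ 96 (mod 229) write n = 96 + 229t. Substituting into n ≡ 12 (mod 67) gives 229t ≡ 50 (mod 67), and since 28⁻¹ ≡ 12 (mod 67), t ≡ 64. Hence n ≡ 96 + 229·64 = 14752 (mod 15343).
From n ≡ 14752 (mod 15343) write n = 14752 + 15343t. Substituting into n ≡ 77 (mod 139) gives 15343t ≡ 59 (mod 139), and since 53⁻¹ ≡ 21 (mod 139), t ≡ 127. Hence n ≡ 14752 + 15343·127 = 1963313 (mod 2132677).
From n ≡ 1963313 (mod 2132677) write n = 1963313 + 2132677t. Substituting into n ≡ 42 (mod 113) gives 2132677t ≡ 104 (mod 113), and since 28⁻¹ ≡ 109 (mod 113), t ≡ 36. Hence n ≡ 1963313 + 2132677·36 = 78739685 (mod 240992501).
From n ≡ 78739685 (mod 240992501) write n = 78739685 + 240992501t. Substituting into n ≡ 3 (mod 59) gives 240992501t ≡ 7 (mod 59), and since 39⁻¹ ≡ 56 (mod 59), t ≡ 38. Hence n ≡ 78739685 + 240992501·38 = 9236454723 (mod 14218557559).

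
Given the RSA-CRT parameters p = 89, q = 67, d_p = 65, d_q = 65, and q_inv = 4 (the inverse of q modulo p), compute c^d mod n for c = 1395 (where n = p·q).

m₁ = c^(d_p) mod p: c ≡ 60 (mod 89), and 60^65 mod 89 = 51.
m₂ = c^(d_q) mod q: c ≡ 55 (mod 67), and 55^65 mod 67 = 39.
h = q_inv·(m₁ − m₂) mod p = 4·(51 − 39) mod 89 = 48.
m = m₂ + h·q = 39 + 48·67 = 3255.

3255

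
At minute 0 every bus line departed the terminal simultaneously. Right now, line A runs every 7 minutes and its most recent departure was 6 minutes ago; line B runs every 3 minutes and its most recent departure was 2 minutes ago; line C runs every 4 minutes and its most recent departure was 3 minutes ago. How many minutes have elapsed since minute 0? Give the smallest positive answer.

From t ≡ 6 (mod 7) write t = 6 + 7s. Substituting into t ≡ 2 (mod 3) gives 7s ≡ 2 (mod 3), and since 1⁻¹ ≡ 1 (mod 3), s ≡ 2. Hence t ≡ 6 + 7·2 = 20 (mod 21).
From t ≡ 20 (mod 21) write t = 20 + 21s. Substituting into t ≡ 3 (mod 4) gives 21s ≡ 3 (mod 4), and since 1⁻¹ ≡ 1 (mod 4), s ≡ 3. Hence t ≡ 20 + 21·3 = 83 (mod 84).

83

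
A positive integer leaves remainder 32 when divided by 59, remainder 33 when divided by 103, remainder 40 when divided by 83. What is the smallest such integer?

The moduli are pairwise coprime; M = 59·103·83 = 504391.
M/59 = 8549; 8549 ≡ 53 (mod 59); 53·49 ≡ 1, so inverse 49.
M/103 = 4897; 4897 ≡ 56 (mod 103); 56·46 ≡ 1, so inverse 46.
M/83 = 6077; 6077 ≡ 18 (mod 83); 18·60 ≡ 1, so inverse 60.
n ≡ 32·8549·49 + 33·4897·46 + 40·6077·60 = 35423278.
35423278 mod 504391 = 115908.

115908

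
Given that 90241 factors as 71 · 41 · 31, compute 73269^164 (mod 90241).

Mod 71: 73269 ≡ 68; by Fermat, exponent reduces to 164 mod 70 = 24; 68^24 ≡ 36 (mod 71).
Mod 41: 73269 ≡ 2; by Fermat, exponent reduces to 164 mod 40 = 4; 2^4 ≡ 16 (mod 41).
Mod 31: 73269 ≡ 16; by Fermat, exponent reduces to 164 mod 30 = 14; 16^14 ≡ 2 (mod 31).
Combine by CRT: x ≡ 36 (mod 71), x ≡ 16 (mod 41), x ≡ 2 (mod 31) ⇒ x ≡ 27158 (mod 90241).

27158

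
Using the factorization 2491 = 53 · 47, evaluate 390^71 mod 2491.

Mod 53: 390 ≡ 19; by Fermat, exponent reduces to 71 mod 52 = 19; 19^19 ≡ 51 (mod 53).
Mod 47: 390 ≡ 14; by Fermat, exponent reduces to 71 mod 46 = 25; 14^25 ≡ 8 (mod 47).
Combine by CRT: x ≡ 51 (mod 53), x ≡ 8 (mod 47) ⇒ x ≡ 1747 (mod 2491).

1747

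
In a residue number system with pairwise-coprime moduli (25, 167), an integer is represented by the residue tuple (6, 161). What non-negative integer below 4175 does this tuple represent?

1831

Combine the congruences pairwise.
From x ≡ 6 (mod 25) write x = 6 + 25t. Substituting into x ≡ 161 (mod 167) gives 25t ≡ 155 (mod 167), and since 25⁻¹ ≡ 147 (mod 167), t ≡ 73. Hence x ≡ 6 + 25·73 = 1831 (mod 4175).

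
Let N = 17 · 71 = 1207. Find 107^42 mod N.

Mod 17: 107 ≡ 5; by Fermat, exponent reduces to 42 mod 16 = 10; 5^10 ≡ 9 (mod 17).
Mod 71: 107 ≡ 36; 36^42 ≡ 5 (mod 71).
Combine by CRT: x ≡ 9 (mod 17), x ≡ 5 (mod 71) ⇒ x ≡ 502 (mod 1207).

502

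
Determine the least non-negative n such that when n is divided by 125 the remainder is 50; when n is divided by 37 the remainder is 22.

Combine the congruences pairwise.
From n ≡ 50 (mod 125) write n = 50 + 125t. Substituting into n ≡ 22 (mod 37) gives 125t ≡ 9 (mod 37), and since 14⁻¹ ≡ 8 (mod 37), t ≡ 35. Hence n ≡ 50 + 125·35 = 4425 (mod 4625).

4425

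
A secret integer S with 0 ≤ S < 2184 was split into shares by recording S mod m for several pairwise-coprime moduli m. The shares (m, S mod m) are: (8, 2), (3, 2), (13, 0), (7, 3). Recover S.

962

From S ≡ 2 (mod 8) write S = 2 + 8t. Substituting into S ≡ 2 (mod 3) gives 8t ≡ 0 (mod 3), and since 2⁻¹ ≡ 2 (mod 3), t ≡ 0. Hence S ≡ 2 + 8·0 = 2 (mod 24).
From S ≡ 2 (mod 24) write S = 2 + 24t. Substituting into S ≡ 0 (mod 13) gives 24t ≡ 11 (mod 13), and since 11⁻¹ ≡ 6 (mod 13), t ≡ 1. Hence S ≡ 2 + 24·1 = 26 (mod 312).
From S ≡ 26 (mod 312) write S = 26 + 312t. Substituting into S ≡ 3 (mod 7) gives 312t ≡ 5 (mod 7), and since 4⁻¹ ≡ 2 (mod 7), t ≡ 3. Hence S ≡ 26 + 312·3 = 962 (mod 2184).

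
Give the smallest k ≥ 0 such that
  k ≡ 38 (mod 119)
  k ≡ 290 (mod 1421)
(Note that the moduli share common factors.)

3132

Combine the congruences pairwise.
gcd(119, 1421) = 7 and 7 | (290 − 38), so the pair is consistent; merging gives k ≡ 3132 (mod 24157), where 24157 = lcm(119, 1421).
The solution is unique modulo lcm(119, 1421) = 24157.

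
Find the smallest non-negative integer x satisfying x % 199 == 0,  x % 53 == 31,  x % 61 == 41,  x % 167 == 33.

Combine the congruences pairwise.
From x ≡ 0 (mod 199) write x = 0 + 199t. Substituting into x ≡ 31 (mod 53) gives 199t ≡ 31 (mod 53), and since 40⁻¹ ≡ 4 (mod 53), t ≡ 18. Hence x ≡ 0 + 199·18 = 3582 (mod 10547).
From x ≡ 3582 (mod 10547) write x = 3582 + 10547t. Substituting into x ≡ 41 (mod 61) gives 10547t ≡ 58 (mod 61), and since 55⁻¹ ≡ 10 (mod 61), t ≡ 31. Hence x ≡ 3582 + 10547·31 = 330539 (mod 643367).
From x ≡ 330539 (mod 643367) write x = 330539 + 643367t. Substituting into x ≡ 33 (mod 167) gives 643367t ≡ 154 (mod 167), and since 83⁻¹ ≡ 165 (mod 167), t ≡ 26. Hence x ≡ 330539 + 643367·26 = 17058081 (mod 107442289).

17058081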